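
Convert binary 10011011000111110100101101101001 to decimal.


10011011000111110100101101101001 in decimal = 2602519401

2602519401


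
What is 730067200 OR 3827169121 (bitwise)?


0b101011100000111111000100000000 | 0b11100100000111011111011101100001 = 0b11101111100111111111011101100001 = 4020238177

4020238177


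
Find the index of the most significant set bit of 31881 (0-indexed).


0b111110010001001. Highest set bit at position 14

14


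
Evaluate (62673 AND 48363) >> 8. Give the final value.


Step 1: 62673 & 48363 = 46273
Step 2: 46273 >> 8 = 180

180


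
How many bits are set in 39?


0b100111 has 4 set bits

4


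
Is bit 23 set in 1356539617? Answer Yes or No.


0b1010000110110110010011011100001, bit 23 = 1. Yes

Yes


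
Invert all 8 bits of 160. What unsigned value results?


160 ^ 255 = 95

95


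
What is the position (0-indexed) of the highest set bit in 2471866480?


0b10010011010101011011000001110000. Highest set bit at position 31

31


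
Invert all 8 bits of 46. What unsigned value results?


46 ^ 255 = 209

209


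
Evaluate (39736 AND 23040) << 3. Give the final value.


Step 1: 39736 & 23040 = 6656
Step 2: 6656 << 3 = 53248

53248


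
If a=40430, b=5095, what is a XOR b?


40430 ^ 5095 = 36361

36361


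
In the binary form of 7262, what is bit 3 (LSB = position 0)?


0b1110001011110, position 3 = 1

1


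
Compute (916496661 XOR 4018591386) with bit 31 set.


Step 1: 916496661 ^ 4018591386 = 3643176847
Step 2: 3643176847 | (1 << 31) = 3643176847 | 2147483648 = 3643176847

3643176847


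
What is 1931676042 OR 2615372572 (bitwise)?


0b1110011001000110000100110001010 | 0b10011011111000110110101100011100 = 0b11111011111000110110101110011110 = 4225985438

4225985438


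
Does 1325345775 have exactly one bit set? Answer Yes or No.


0b1001110111111110010101111101111. Multiple bits set => No

No


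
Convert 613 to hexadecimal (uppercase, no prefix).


613 = 265 hex

265


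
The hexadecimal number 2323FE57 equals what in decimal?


2323FE57 hex = 589561431 decimal

589561431


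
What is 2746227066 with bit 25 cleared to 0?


2746227066 & ~(1 << 25) = 2712672634

2712672634


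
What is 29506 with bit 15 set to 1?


29506 | (1 << 15) = 29506 | 32768 = 62274

62274


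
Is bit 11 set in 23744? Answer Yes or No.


0b101110011000000, bit 11 = 1. Yes

Yes


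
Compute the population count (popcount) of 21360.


0b101001101110000 has 7 set bits

7


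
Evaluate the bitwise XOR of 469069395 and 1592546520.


0b11011111101010110111001010011 ^ 0b1011110111011000101010011011000 = 0b1000101000110010011101010001011 = 1159281291

1159281291


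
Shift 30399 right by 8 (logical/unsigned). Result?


0b111011010111111 >> 8 = 0b1110110 = 118

118


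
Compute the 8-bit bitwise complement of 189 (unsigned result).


~0b10111101 = 0b1000010 = 66 (8-bit unsigned)

66


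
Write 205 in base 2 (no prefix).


205 = 11001101 in binary

11001101


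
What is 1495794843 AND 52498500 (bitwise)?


0b1011001001010000000010010011011 & 0b11001000010001000001000100 = 0b1001000000000000000000000 = 18874368

18874368


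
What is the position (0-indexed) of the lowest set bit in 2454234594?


0b10010010010010001010010111100010. Lowest set bit at position 1

1


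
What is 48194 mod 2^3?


48194 & 7 = 2

2


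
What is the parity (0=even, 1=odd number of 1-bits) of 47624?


0b1011101000001000 has 6 ones => parity 0

0


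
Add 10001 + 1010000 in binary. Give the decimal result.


10001 + 1010000 = 1100001 = 97

97


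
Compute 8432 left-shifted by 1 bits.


0b10000011110000 << 1 = 0b100000111100000 = 16864

16864


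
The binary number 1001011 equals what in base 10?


1001011 in decimal = 75

75


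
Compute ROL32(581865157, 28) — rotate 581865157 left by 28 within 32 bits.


Rotate 0b100010101011101000111011000101 left by 28 (32-bit) = 0b1010010001010101110100011101100 = 1378543852

1378543852


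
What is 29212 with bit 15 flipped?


29212 ^ (1 << 15) = 29212 ^ 32768 = 61980

61980


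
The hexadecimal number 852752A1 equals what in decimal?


852752A1 hex = 2233946785 decimal

2233946785


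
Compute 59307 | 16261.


0b1110011110101011 | 0b11111110000101 = 0b1111111110101111 = 65455

65455


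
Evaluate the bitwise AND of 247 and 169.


0b11110111 & 0b10101001 = 0b10100001 = 161

161


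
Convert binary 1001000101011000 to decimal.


1001000101011000 in decimal = 37208

37208


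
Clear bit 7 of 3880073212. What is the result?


3880073212 & ~(1 << 7) = 3880073084

3880073084


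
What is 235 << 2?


0b11101011 << 2 = 0b1110101100 = 940

940


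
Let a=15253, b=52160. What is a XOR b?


15253 ^ 52160 = 61525

61525


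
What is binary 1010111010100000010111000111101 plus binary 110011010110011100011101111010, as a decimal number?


1010111010100000010111000111101 + 110011010110011100011101111010 = 10001010101010011111010110110111 = 2326394295

2326394295


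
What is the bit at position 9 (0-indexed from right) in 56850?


0b1101111000010010, position 9 = 1

1


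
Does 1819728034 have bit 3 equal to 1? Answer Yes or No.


0b1101100011101101101100010100010, bit 3 = 0. No

No


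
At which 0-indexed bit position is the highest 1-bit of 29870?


0b111010010101110. Highest set bit at position 14

14


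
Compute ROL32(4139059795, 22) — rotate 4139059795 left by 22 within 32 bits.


Rotate 0b11110110101101010000101001010011 left by 22 (32-bit) = 0b10010100111111011010110101000010 = 2499652930

2499652930


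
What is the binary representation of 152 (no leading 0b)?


152 = 10011000 in binary

10011000


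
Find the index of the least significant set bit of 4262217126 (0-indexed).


0b11111110000011000100010110100110. Lowest set bit at position 1

1


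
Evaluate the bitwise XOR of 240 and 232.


0b11110000 ^ 0b11101000 = 0b11000 = 24

24


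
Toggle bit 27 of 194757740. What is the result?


194757740 ^ (1 << 27) = 194757740 ^ 134217728 = 60540012

60540012


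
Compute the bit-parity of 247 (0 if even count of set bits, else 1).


0b11110111 has 7 ones => parity 1

1


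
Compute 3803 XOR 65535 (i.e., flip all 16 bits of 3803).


3803 ^ 65535 = 61732

61732


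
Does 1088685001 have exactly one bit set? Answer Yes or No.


0b1000000111001000000001111001001. Multiple bits set => No

No


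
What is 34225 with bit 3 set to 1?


34225 | (1 << 3) = 34225 | 8 = 34233

34233


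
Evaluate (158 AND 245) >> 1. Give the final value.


Step 1: 158 & 245 = 148
Step 2: 148 >> 1 = 74

74


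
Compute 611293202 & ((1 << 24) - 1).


611293202 & 16777215 = 7313426

7313426


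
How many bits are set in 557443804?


0b100001001110011110101011011100 has 16 set bits

16


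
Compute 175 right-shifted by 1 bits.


0b10101111 >> 1 = 0b1010111 = 87

87


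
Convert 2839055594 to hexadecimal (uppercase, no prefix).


2839055594 = A9388CEA hex

A9388CEA


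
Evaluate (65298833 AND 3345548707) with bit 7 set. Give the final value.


Step 1: 65298833 & 3345548707 = 56623489
Step 2: 56623489 | (1 << 7) = 56623489 | 128 = 56623489

56623489


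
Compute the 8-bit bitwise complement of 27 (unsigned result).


~0b11011 = 0b11100100 = 228 (8-bit unsigned)

228


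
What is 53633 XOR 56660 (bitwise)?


0b1101000110000001 ^ 0b1101110101010100 = 0b110011010101 = 3285

3285


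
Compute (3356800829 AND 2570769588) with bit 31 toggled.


Step 1: 3356800829 & 2570769588 = 2282787892
Step 2: 2282787892 ^ (1 << 31) = 2282787892 ^ 2147483648 = 135304244

135304244


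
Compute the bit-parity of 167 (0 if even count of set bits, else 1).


0b10100111 has 5 ones => parity 1

1


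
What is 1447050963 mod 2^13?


1447050963 & 8191 = 7891

7891


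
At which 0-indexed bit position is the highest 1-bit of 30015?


0b111010100111111. Highest set bit at position 14

14


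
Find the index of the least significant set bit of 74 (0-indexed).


0b1001010. Lowest set bit at position 1

1


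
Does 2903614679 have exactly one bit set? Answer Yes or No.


0b10101101000100011010010011010111. Multiple bits set => No

No


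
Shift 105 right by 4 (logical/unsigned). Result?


0b1101001 >> 4 = 0b110 = 6

6


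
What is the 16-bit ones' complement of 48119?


48119 ^ 65535 = 17416

17416


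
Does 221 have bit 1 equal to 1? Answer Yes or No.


0b11011101, bit 1 = 0. No

No


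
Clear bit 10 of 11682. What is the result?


11682 & ~(1 << 10) = 10658

10658


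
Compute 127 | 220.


0b1111111 | 0b11011100 = 0b11111111 = 255

255


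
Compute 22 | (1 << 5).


22 | (1 << 5) = 22 | 32 = 54

54


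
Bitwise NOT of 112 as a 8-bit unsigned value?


~0b1110000 = 0b10001111 = 143 (8-bit unsigned)

143


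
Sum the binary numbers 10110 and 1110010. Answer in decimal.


10110 + 1110010 = 10001000 = 136

136


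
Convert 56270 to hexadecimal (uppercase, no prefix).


56270 = DBCE hex

DBCE


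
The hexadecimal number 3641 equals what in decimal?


3641 hex = 13889 decimal

13889


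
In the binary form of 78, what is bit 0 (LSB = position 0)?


0b1001110, position 0 = 0

0


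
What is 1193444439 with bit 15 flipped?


1193444439 ^ (1 << 15) = 1193444439 ^ 32768 = 1193411671

1193411671


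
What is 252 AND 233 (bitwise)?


0b11111100 & 0b11101001 = 0b11101000 = 232

232


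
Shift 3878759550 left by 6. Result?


0b11100111001100010010110001111110 << 6 = 0b11100111001100010010110001111110000000 = 248240611200

248240611200


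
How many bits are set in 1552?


0b11000010000 has 3 set bits

3


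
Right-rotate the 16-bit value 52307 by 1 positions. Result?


Rotate 0b1100110001010011 right by 1 (16-bit) = 0b1110011000101001 = 58921

58921


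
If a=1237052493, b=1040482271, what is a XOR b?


1237052493 ^ 1040482271 = 2009043858

2009043858


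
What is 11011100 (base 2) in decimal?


11011100 in decimal = 220

220


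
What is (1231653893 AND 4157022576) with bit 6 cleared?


Step 1: 1231653893 & 4157022576 = 1094778880
Step 2: 1094778880 & ~(1 << 6) = 1094778880

1094778880


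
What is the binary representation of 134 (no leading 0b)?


134 = 10000110 in binary

10000110


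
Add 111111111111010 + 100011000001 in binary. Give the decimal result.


111111111111010 + 100011000001 = 1000100010111011 = 35003

35003


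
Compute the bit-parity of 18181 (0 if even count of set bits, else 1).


0b100011100000101 has 6 ones => parity 0

0


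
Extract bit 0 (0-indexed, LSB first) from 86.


0b1010110, position 0 = 0

0


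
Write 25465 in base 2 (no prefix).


25465 = 110001101111001 in binary

110001101111001


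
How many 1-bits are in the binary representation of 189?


0b10111101 has 6 set bits

6


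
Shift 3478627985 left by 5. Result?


0b11001111010101111010011010010001 << 5 = 0b1100111101010111101001101001000100000 = 111316095520

111316095520


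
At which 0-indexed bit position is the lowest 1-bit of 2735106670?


0b10100011000001100110101001101110. Lowest set bit at position 1

1


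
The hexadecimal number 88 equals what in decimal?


88 hex = 136 decimal

136


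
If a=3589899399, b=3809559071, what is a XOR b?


3589899399 ^ 3809559071 = 921224856

921224856


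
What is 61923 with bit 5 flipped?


61923 ^ (1 << 5) = 61923 ^ 32 = 61891

61891


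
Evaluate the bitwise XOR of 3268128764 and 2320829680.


0b11000010110010111010111111111100 ^ 0b10001010010101010000110011110000 = 0b1001000100111101010001100001100 = 1218355980

1218355980


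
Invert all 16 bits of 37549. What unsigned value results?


37549 ^ 65535 = 27986

27986


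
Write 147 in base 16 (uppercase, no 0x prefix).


147 = 93 hex

93


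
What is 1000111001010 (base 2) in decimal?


1000111001010 in decimal = 4554

4554


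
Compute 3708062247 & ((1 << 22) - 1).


3708062247 & 4194303 = 297511

297511


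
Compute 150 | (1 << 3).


150 | (1 << 3) = 150 | 8 = 158

158


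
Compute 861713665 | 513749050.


0b110011010111001011010100000001 | 0b11110100111110011000000111010 = 0b111111110111111011010100111011 = 1071625531

1071625531


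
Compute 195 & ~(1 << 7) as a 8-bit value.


195 & ~(1 << 7) = 67

67


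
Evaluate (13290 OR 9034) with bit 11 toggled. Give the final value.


Step 1: 13290 | 9034 = 13290
Step 2: 13290 ^ (1 << 11) = 13290 ^ 2048 = 15338

15338


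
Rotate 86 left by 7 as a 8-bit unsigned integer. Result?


Rotate 0b1010110 left by 7 (8-bit) = 0b101011 = 43

43


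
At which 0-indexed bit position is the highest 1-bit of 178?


0b10110010. Highest set bit at position 7

7


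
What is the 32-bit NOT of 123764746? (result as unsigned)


~0b111011000001000000000001010 = 0b11111000100111110111111111110101 = 4171202549 (32-bit unsigned)

4171202549


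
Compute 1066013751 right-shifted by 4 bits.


0b111111100010100001010000110111 >> 4 = 0b11111110001010000101000011 = 66625859

66625859


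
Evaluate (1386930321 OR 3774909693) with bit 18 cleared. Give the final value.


Step 1: 1386930321 | 3774909693 = 4088065277
Step 2: 4088065277 & ~(1 << 18) = 4088065277

4088065277


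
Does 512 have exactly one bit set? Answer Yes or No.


0b1000000000. Only one bit set => Yes

Yes


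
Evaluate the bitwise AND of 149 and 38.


0b10010101 & 0b100110 = 0b100 = 4

4


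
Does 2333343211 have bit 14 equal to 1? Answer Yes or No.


0b10001011000100111111110111101011, bit 14 = 1. Yes

Yes


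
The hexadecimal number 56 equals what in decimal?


56 hex = 86 decimal

86


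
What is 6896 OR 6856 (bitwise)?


0b1101011110000 | 0b1101011001000 = 0b1101011111000 = 6904

6904


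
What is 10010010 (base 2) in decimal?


10010010 in decimal = 146

146


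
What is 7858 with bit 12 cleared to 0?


7858 & ~(1 << 12) = 3762

3762


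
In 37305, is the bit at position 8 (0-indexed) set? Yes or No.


0b1001000110111001, bit 8 = 1. Yes

Yes


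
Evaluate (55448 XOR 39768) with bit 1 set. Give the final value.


Step 1: 55448 ^ 39768 = 17344
Step 2: 17344 | (1 << 1) = 17344 | 2 = 17346

17346


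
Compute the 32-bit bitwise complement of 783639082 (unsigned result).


~0b101110101101010110001000101010 = 0b11010001010010101001110111010101 = 3511328213 (32-bit unsigned)

3511328213


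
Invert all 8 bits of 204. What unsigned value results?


204 ^ 255 = 51

51


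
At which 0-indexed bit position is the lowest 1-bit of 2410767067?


0b10001111101100010110001011011011. Lowest set bit at position 0

0


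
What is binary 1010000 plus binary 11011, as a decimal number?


1010000 + 11011 = 1101011 = 107

107


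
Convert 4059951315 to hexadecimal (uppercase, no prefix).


4059951315 = F1FDF0D3 hex

F1FDF0D3


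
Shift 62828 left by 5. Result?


0b1111010101101100 << 5 = 0b111101010110110000000 = 2010496

2010496


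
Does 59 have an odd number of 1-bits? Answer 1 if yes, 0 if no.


0b111011 has 5 ones => parity 1

1


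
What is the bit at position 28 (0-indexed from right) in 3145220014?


0b10111011011110000011111110101110, position 28 = 1

1


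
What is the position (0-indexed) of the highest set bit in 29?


0b11101. Highest set bit at position 4

4


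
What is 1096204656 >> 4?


0b1000001010101101100000101110000 >> 4 = 0b100000101010110110000010111 = 68512791

68512791


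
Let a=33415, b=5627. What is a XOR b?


33415 ^ 5627 = 38780

38780


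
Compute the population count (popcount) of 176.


0b10110000 has 3 set bits

3


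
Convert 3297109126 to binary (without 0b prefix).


3297109126 = 11000100100001011110010010000110 in binary

11000100100001011110010010000110


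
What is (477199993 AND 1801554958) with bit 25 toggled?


Step 1: 477199993 & 1801554958 = 140577800
Step 2: 140577800 ^ (1 << 25) = 140577800 ^ 33554432 = 174132232

174132232


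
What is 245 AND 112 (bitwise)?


0b11110101 & 0b1110000 = 0b1110000 = 112

112


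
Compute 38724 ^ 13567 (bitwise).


0b1001011101000100 ^ 0b11010011111111 = 0b1010001110111011 = 41915

41915


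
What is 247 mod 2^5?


247 & 31 = 23

23


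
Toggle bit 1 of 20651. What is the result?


20651 ^ (1 << 1) = 20651 ^ 2 = 20649

20649


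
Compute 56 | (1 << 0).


56 | (1 << 0) = 56 | 1 = 57

57


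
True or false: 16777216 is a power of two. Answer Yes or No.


0b1000000000000000000000000. Only one bit set => Yes

Yes


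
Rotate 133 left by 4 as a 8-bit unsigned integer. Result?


Rotate 0b10000101 left by 4 (8-bit) = 0b1011000 = 88

88


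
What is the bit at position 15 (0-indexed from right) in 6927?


0b1101100001111, position 15 = 0

0


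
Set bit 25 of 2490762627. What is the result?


2490762627 | (1 << 25) = 2490762627 | 33554432 = 2524317059

2524317059


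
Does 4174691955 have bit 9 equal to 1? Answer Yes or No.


0b11111000110101001011111001110011, bit 9 = 1. Yes

Yes


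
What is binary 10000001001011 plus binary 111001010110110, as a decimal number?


10000001001011 + 111001010110110 = 1001001100000001 = 37633

37633


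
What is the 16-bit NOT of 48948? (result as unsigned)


~0b1011111100110100 = 0b100000011001011 = 16587 (16-bit unsigned)

16587


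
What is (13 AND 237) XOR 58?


Step 1: 13 & 237 = 13
Step 2: 13 ^ 58 = 55

55


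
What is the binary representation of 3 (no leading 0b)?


3 = 11 in binary

11


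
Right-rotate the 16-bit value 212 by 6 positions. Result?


Rotate 0b11010100 right by 6 (16-bit) = 0b101000000000011 = 20483

20483


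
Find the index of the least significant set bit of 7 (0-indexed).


0b111. Lowest set bit at position 0

0


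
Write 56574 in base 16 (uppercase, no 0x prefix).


56574 = DCFE hex

DCFE


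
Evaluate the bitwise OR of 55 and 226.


0b110111 | 0b11100010 = 0b11110111 = 247

247


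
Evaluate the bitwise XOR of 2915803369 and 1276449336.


0b10101101110010111010000011101001 ^ 0b1001100000101010001001000111000 = 0b11100001110111101011001011010001 = 3789468369

3789468369


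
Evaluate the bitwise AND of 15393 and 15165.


0b11110000100001 & 0b11101100111101 = 0b11100000100001 = 14369

14369


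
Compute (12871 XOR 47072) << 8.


Step 1: 12871 ^ 47072 = 34215
Step 2: 34215 << 8 = 8759040

8759040


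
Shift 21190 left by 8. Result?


0b101001011000110 << 8 = 0b10100101100011000000000 = 5424640

5424640


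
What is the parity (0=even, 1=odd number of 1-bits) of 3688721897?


0b11011011110111010110110111101001 has 22 ones => parity 0

0


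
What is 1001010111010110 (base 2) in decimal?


1001010111010110 in decimal = 38358

38358


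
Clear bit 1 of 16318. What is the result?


16318 & ~(1 << 1) = 16316

16316


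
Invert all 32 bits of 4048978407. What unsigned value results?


4048978407 ^ 4294967295 = 245988888

245988888


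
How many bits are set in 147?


0b10010011 has 4 set bits

4


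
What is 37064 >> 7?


0b1001000011001000 >> 7 = 0b100100001 = 289

289


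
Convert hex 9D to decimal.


9D hex = 157 decimal

157


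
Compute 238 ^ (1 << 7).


238 ^ (1 << 7) = 238 ^ 128 = 110

110


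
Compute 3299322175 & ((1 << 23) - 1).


3299322175 & 8388607 = 2599231

2599231


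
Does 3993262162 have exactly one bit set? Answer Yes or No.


0b11101110000001000101100001010010. Multiple bits set => No

No


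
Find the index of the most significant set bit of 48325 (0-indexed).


0b1011110011000101. Highest set bit at position 15

15


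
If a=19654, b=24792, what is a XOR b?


19654 ^ 24792 = 11294

11294


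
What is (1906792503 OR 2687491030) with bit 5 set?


Step 1: 1906792503 | 2687491030 = 4054834167
Step 2: 4054834167 | (1 << 5) = 4054834167 | 32 = 4054834167

4054834167


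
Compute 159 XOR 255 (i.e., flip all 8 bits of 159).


159 ^ 255 = 96

96


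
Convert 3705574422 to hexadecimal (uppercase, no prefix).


3705574422 = DCDE9416 hex

DCDE9416


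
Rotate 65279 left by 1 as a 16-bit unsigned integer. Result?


Rotate 0b1111111011111111 left by 1 (16-bit) = 0b1111110111111111 = 65023

65023


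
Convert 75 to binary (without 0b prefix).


75 = 1001011 in binary

1001011


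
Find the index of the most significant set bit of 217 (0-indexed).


0b11011001. Highest set bit at position 7

7


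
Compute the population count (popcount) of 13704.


0b11010110001000 has 6 set bits

6


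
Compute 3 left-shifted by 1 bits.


0b11 << 1 = 0b110 = 6

6


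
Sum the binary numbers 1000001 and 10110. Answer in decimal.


1000001 + 10110 = 1010111 = 87

87


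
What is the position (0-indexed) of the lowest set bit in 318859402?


0b10011000000010110100010001010. Lowest set bit at position 1

1


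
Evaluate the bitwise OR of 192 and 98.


0b11000000 | 0b1100010 = 0b11100010 = 226

226


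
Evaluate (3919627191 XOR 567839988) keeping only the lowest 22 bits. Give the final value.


Step 1: 3919627191 ^ 567839988 = 3363327811
Step 2: 3363327811 & 4194303 = 3690307

3690307


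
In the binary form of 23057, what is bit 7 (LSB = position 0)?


0b101101000010001, position 7 = 0

0


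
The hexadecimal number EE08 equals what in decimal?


EE08 hex = 60936 decimal

60936


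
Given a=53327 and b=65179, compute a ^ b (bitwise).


53327 ^ 65179 = 11988

11988


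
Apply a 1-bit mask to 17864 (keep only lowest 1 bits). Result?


17864 & 1 = 0

0


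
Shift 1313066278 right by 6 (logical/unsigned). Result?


0b1001110010000111100110100100110 >> 6 = 0b1001110010000111100110100 = 20516660

20516660


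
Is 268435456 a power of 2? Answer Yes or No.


0b10000000000000000000000000000. Only one bit set => Yes

Yes


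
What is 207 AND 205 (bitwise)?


0b11001111 & 0b11001101 = 0b11001101 = 205

205


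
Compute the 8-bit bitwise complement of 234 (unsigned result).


~0b11101010 = 0b10101 = 21 (8-bit unsigned)

21


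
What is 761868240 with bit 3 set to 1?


761868240 | (1 << 3) = 761868240 | 8 = 761868248

761868248


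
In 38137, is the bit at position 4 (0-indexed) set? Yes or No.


0b1001010011111001, bit 4 = 1. Yes

Yes


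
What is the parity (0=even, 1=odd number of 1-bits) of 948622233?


0b111000100010101101001110011001 has 15 ones => parity 1

1


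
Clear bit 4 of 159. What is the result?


159 & ~(1 << 4) = 143

143


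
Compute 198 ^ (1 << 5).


198 ^ (1 << 5) = 198 ^ 32 = 230

230


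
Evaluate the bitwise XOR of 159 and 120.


0b10011111 ^ 0b1111000 = 0b11100111 = 231

231


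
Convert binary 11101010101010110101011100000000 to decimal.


11101010101010110101011100000000 in decimal = 3937097472

3937097472


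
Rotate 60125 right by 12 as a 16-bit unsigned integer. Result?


Rotate 0b1110101011011101 right by 12 (16-bit) = 0b1010110111011110 = 44510

44510


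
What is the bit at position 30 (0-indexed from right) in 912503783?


0b110110011000111011001111100111, position 30 = 0

0


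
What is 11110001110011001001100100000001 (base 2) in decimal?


11110001110011001001100100000001 in decimal = 4056717569

4056717569


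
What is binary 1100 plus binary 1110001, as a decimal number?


1100 + 1110001 = 1111101 = 125

125


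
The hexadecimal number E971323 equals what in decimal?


E971323 hex = 244781859 decimal

244781859


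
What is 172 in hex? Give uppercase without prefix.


172 = AC hex

AC


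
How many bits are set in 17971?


0b100011000110011 has 7 set bits

7


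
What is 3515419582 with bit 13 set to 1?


3515419582 | (1 << 13) = 3515419582 | 8192 = 3515427774

3515427774


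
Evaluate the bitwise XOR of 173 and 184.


0b10101101 ^ 0b10111000 = 0b10101 = 21

21


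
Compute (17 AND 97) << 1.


Step 1: 17 & 97 = 1
Step 2: 1 << 1 = 2

2


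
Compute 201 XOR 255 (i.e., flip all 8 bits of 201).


201 ^ 255 = 54

54


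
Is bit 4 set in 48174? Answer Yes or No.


0b1011110000101110, bit 4 = 0. No

No


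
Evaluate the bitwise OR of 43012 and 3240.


0b1010100000000100 | 0b110010101000 = 0b1010110010101100 = 44204

44204


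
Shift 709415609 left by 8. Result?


0b101010010010001101001010111001 << 8 = 0b10101001001000110100101011100100000000 = 181610395904

181610395904


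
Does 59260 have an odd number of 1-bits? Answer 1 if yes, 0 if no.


0b1110011101111100 has 11 ones => parity 1

1


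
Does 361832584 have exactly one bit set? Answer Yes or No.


0b10101100100010010000010001000. Multiple bits set => No

No


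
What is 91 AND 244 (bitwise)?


0b1011011 & 0b11110100 = 0b1010000 = 80

80


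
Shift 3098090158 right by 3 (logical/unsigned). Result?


0b10111000101010010001101010101110 >> 3 = 0b10111000101010010001101010101 = 387261269

387261269


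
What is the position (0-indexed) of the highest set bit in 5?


0b101. Highest set bit at position 2

2


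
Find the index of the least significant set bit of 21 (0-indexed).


0b10101. Lowest set bit at position 0

0


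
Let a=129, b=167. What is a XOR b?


129 ^ 167 = 38

38


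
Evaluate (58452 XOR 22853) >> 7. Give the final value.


Step 1: 58452 ^ 22853 = 48401
Step 2: 48401 >> 7 = 378

378


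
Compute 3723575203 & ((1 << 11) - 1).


3723575203 & 2047 = 1955

1955


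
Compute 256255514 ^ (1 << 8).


256255514 ^ (1 << 8) = 256255514 ^ 256 = 256255770

256255770


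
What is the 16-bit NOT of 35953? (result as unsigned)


~0b1000110001110001 = 0b111001110001110 = 29582 (16-bit unsigned)

29582


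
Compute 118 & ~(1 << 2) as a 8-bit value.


118 & ~(1 << 2) = 114

114


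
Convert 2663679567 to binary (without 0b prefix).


2663679567 = 10011110110001001000011001001111 in binary

10011110110001001000011001001111


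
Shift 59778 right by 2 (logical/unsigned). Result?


0b1110100110000010 >> 2 = 0b11101001100000 = 14944

14944


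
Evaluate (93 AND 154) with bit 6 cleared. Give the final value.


Step 1: 93 & 154 = 24
Step 2: 24 & ~(1 << 6) = 24

24


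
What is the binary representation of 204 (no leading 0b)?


204 = 11001100 in binary

11001100


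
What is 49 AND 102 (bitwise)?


0b110001 & 0b1100110 = 0b100000 = 32

32


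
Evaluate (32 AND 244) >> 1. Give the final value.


Step 1: 32 & 244 = 32
Step 2: 32 >> 1 = 16

16


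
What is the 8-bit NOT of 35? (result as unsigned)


~0b100011 = 0b11011100 = 220 (8-bit unsigned)

220


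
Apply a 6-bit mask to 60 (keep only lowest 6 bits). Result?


60 & 63 = 60

60


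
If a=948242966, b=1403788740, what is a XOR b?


948242966 ^ 1403788740 = 1797855186

1797855186


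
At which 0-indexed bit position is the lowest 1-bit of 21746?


0b101010011110010. Lowest set bit at position 1

1


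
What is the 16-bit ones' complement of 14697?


14697 ^ 65535 = 50838

50838


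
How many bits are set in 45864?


0b1011001100101000 has 7 set bits

7


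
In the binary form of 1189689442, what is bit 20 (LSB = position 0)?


0b1000110111010010011100001100010, position 20 = 0

0


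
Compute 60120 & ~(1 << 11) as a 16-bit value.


60120 & ~(1 << 11) = 58072

58072


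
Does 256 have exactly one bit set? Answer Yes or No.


0b100000000. Only one bit set => Yes

Yes


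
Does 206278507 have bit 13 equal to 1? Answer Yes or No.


0b1100010010111000111101101011, bit 13 = 0. No

No


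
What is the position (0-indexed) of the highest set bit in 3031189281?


0b10110100101011000100011100100001. Highest set bit at position 31

31


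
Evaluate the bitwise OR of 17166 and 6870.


0b100001100001110 | 0b1101011010110 = 0b101101111011110 = 23518

23518


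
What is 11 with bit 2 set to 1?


11 | (1 << 2) = 11 | 4 = 15

15


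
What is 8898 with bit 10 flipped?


8898 ^ (1 << 10) = 8898 ^ 1024 = 9922

9922


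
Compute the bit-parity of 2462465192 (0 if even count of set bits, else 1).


0b10010010110001100011110010101000 has 14 ones => parity 0

0


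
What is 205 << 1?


0b11001101 << 1 = 0b110011010 = 410

410


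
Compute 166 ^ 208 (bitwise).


0b10100110 ^ 0b11010000 = 0b1110110 = 118

118


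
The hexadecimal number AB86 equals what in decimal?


AB86 hex = 43910 decimal

43910


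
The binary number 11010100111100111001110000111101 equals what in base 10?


11010100111100111001110000111101 in decimal = 3572735037

3572735037


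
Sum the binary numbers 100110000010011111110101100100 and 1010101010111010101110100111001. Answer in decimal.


100110000010011111110101100100 + 1010101010111010101110100111001 = 1111011011001110101101010011101 = 2070370973

2070370973


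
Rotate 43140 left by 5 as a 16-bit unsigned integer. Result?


Rotate 0b1010100010000100 left by 5 (16-bit) = 0b1000010010101 = 4245

4245


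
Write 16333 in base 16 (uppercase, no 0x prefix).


16333 = 3FCD hex

3FCD


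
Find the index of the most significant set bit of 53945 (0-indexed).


0b1101001010111001. Highest set bit at position 15

15


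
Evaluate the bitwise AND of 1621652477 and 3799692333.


0b1100000101010000111001111111101 & 0b11100010011110101011010000101101 = 0b1100000001010000011000000101101 = 1613246509

1613246509


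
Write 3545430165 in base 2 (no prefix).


3545430165 = 11010011010100101111100010010101 in binary

11010011010100101111100010010101


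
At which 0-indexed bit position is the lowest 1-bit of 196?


0b11000100. Lowest set bit at position 2

2


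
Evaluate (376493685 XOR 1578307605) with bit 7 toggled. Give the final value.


Step 1: 376493685 ^ 1578307605 = 1214498400
Step 2: 1214498400 ^ (1 << 7) = 1214498400 ^ 128 = 1214498528

1214498528


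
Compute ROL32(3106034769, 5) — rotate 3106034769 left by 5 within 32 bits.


Rotate 0b10111001001000100101010001010001 left by 5 (32-bit) = 0b100100010010101000101000110111 = 608864823

608864823


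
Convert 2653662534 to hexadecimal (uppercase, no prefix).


2653662534 = 9E2BAD46 hex

9E2BAD46


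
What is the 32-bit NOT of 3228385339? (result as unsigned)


~0b11000000011011010100000000111011 = 0b111111100100101011111111000100 = 1066581956 (32-bit unsigned)

1066581956


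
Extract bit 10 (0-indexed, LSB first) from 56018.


0b1101101011010010, position 10 = 0

0


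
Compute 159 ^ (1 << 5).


159 ^ (1 << 5) = 159 ^ 32 = 191

191


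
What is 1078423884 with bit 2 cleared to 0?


1078423884 & ~(1 << 2) = 1078423880

1078423880


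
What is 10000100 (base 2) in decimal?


10000100 in decimal = 132

132


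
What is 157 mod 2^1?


157 & 1 = 1

1


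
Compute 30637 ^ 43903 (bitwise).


0b111011110101101 ^ 0b1010101101111111 = 0b1101110011010010 = 56530

56530


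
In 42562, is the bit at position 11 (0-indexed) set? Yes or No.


0b1010011001000010, bit 11 = 0. No

No


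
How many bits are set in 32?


0b100000 has 1 set bits

1


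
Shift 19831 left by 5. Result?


0b100110101110111 << 5 = 0b10011010111011100000 = 634592

634592


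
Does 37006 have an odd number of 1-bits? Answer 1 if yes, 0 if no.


0b1001000010001110 has 6 ones => parity 0

0


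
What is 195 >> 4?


0b11000011 >> 4 = 0b1100 = 12

12


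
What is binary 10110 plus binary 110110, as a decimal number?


10110 + 110110 = 1001100 = 76

76


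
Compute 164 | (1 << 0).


164 | (1 << 0) = 164 | 1 = 165

165


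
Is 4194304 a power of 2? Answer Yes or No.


0b10000000000000000000000. Only one bit set => Yes

Yes


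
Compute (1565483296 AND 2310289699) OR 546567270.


Step 1: 1565483296 & 2310289699 = 151265568
Step 2: 151265568 | 546567270 = 697824614

697824614


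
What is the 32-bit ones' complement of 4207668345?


4207668345 ^ 4294967295 = 87298950

87298950


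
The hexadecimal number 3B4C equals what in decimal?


3B4C hex = 15180 decimal

15180


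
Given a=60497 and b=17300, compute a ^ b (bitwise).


60497 ^ 17300 = 44997

44997


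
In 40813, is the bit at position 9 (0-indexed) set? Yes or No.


0b1001111101101101, bit 9 = 1. Yes

Yes


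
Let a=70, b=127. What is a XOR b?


70 ^ 127 = 57

57


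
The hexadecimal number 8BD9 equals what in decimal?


8BD9 hex = 35801 decimal

35801


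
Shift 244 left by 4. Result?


0b11110100 << 4 = 0b111101000000 = 3904

3904


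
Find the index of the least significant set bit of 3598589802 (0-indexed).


0b11010110011111100001111101101010. Lowest set bit at position 1

1


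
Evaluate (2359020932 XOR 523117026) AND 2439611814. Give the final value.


Step 1: 2359020932 ^ 523117026 = 2478173286
Step 2: 2478173286 & 2439611814 = 2434892838

2434892838


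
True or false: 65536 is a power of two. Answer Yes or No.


0b10000000000000000. Only one bit set => Yes

Yes


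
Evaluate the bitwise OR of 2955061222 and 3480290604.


0b10110000001000101010011111100110 | 0b11001111011100010000010100101100 = 0b11111111011100111010011111101110 = 4285769710

4285769710


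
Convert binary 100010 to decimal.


100010 in decimal = 34

34


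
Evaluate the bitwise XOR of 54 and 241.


0b110110 ^ 0b11110001 = 0b11000111 = 199

199


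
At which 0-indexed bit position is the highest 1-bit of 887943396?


0b110100111011001111000011100100. Highest set bit at position 29

29


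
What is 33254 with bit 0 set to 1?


33254 | (1 << 0) = 33254 | 1 = 33255

33255


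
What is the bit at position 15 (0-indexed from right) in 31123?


0b111100110010011, position 15 = 0

0


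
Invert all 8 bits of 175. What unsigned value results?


175 ^ 255 = 80

80


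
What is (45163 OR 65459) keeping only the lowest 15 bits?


Step 1: 45163 | 65459 = 65531
Step 2: 65531 & 32767 = 32763

32763


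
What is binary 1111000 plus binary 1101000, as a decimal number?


1111000 + 1101000 = 11100000 = 224

224


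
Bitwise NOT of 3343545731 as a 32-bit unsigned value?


~0b11000111010010100111010110000011 = 0b111000101101011000101001111100 = 951421564 (32-bit unsigned)

951421564


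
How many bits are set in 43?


0b101011 has 4 set bits

4


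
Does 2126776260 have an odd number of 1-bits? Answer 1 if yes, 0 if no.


0b1111110110001000000011111000100 has 15 ones => parity 1

1


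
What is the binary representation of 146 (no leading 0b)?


146 = 10010010 in binary

10010010


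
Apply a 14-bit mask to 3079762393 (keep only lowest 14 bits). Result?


3079762393 & 16383 = 12761

12761


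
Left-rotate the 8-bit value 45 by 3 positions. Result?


Rotate 0b101101 left by 3 (8-bit) = 0b1101001 = 105

105


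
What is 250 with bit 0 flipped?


250 ^ (1 << 0) = 250 ^ 1 = 251

251


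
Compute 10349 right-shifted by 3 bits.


0b10100001101101 >> 3 = 0b10100001101 = 1293

1293


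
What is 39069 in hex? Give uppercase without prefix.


39069 = 989D hex

989D


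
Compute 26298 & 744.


0b110011010111010 & 0b1011101000 = 0b1010101000 = 680

680


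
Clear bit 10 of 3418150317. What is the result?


3418150317 & ~(1 << 10) = 3418149293

3418149293


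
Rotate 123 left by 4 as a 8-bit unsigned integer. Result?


Rotate 0b1111011 left by 4 (8-bit) = 0b10110111 = 183

183


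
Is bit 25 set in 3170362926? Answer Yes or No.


0b10111100111101111110011000101110, bit 25 = 0. No

No


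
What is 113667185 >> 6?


0b110110001100110110001110001 >> 6 = 0b110110001100110110001 = 1776049

1776049


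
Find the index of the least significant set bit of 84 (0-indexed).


0b1010100. Lowest set bit at position 2

2


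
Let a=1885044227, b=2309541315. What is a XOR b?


1885044227 ^ 2309541315 = 4193498048

4193498048


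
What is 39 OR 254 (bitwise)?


0b100111 | 0b11111110 = 0b11111111 = 255

255


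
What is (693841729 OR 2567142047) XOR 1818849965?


Step 1: 693841729 | 2567142047 = 3109781471
Step 2: 3109781471 ^ 1818849965 = 3576827250

3576827250


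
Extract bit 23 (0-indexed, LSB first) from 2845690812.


0b10101001100111011100101110111100, position 23 = 1

1


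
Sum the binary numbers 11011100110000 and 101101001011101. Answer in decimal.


11011100110000 + 101101001011101 = 1001000110001101 = 37261

37261


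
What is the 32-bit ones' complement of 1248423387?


1248423387 ^ 4294967295 = 3046543908

3046543908


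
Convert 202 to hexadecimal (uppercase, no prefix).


202 = CA hex

CA


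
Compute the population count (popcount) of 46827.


0b1011011011101011 has 11 set bits

11


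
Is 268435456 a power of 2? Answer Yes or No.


0b10000000000000000000000000000. Only one bit set => Yes

Yes


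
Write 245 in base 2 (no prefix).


245 = 11110101 in binary

11110101


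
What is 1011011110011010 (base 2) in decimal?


1011011110011010 in decimal = 47002

47002


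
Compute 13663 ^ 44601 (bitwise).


0b11010101011111 ^ 0b1010111000111001 = 0b1001101101100110 = 39782

39782


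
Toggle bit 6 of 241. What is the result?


241 ^ (1 << 6) = 241 ^ 64 = 177

177


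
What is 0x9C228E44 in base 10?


9C228E44 hex = 2619510340 decimal

2619510340


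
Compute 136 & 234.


0b10001000 & 0b11101010 = 0b10001000 = 136

136


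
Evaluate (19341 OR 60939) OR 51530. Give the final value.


Step 1: 19341 | 60939 = 61327
Step 2: 61327 | 51530 = 61391

61391


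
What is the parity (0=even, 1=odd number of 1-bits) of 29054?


0b111000101111110 has 10 ones => parity 0

0


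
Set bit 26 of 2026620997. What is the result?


2026620997 | (1 << 26) = 2026620997 | 67108864 = 2093729861

2093729861


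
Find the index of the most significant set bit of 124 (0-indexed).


0b1111100. Highest set bit at position 6

6


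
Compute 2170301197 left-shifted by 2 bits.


0b10000001010111000010101100001101 << 2 = 0b1000000101011100001010110000110100 = 8681204788

8681204788


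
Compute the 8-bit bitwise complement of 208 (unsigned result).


~0b11010000 = 0b101111 = 47 (8-bit unsigned)

47


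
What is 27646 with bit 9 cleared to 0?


27646 & ~(1 << 9) = 27134

27134


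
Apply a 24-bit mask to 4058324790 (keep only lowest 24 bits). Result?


4058324790 & 16777215 = 15015734

15015734


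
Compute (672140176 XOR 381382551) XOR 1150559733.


Step 1: 672140176 ^ 381382551 = 1051419655
Step 2: 1051419655 ^ 1150559733 = 2050966002

2050966002
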